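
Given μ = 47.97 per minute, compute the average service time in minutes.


Mean service time = 1/μ = 1/47.97 minute = 0.02085 minute
In minutes: 0.02085 × 1 = 0.02085 min

Final: 0.02085 min


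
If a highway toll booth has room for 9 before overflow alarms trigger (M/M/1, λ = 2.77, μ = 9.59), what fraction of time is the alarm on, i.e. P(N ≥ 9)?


ρ = 2.77/9.59 = 0.2888
P(N ≥ n) = ρ^n = 0.2888^9 = 0.00001399

Final: 0.00001399


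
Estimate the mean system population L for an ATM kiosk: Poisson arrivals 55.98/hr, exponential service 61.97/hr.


ρ = λ/μ = 55.98/61.97 = 0.9033
L = ρ/(1−ρ) = 0.9033/(1 − 0.9033) = 0.9033/0.09666 = 9.3456

Final: 9.3456


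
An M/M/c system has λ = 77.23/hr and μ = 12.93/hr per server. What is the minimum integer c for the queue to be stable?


Stability requires cμ > λ ⇔ c > λ/μ.
λ/μ = 77.23/12.93 = 5.9729
Minimum integer c = ⌊5.9729⌋ + 1 = 6
Check: 6·12.93 = 77.58 > 77.23, while 5·12.93 = 64.65 ≤ 77.23

Final: 6 servers


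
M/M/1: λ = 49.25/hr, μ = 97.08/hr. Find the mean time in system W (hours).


W = 1/(μ−λ) = 1/(97.08 − 49.25) = 1/47.83 = 0.02091 hr

Final: 0.02091 hr


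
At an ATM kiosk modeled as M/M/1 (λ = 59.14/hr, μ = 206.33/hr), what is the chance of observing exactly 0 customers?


ρ = 59.14/206.33 = 0.2866
P_n = (1−ρ)·ρ^n = (1 − 0.2866)·0.2866^0 = 0.7134·1.000000 = 0.713372

Final: 0.713372


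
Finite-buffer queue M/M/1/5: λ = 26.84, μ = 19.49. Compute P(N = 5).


ρ = λ/μ = 26.84/19.49 = 1.3771
P_K = (1−ρ)ρ^K/(1−ρ^(K+1)) = (-0.3771·4.952829)/(1 − 6.820623)
= -1.867794/-5.820623 = 0.320892

Final: 0.320892


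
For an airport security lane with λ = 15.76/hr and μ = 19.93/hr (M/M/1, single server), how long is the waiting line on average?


ρ = 15.76/19.93 = 0.7908
Lq = ρ²/(1−ρ) = 0.6253/0.2092 = 2.9886

Final: 2.9886


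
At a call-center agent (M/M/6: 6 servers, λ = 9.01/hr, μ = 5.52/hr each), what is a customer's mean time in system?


a = 1.6322; ρ = 0.2720; P₀ = 0.195407
Lq = P₀·a^c·ρ/(c!(1−ρ)²) = 0.002635
Wq = Lq/λ = 0.002635/9.01 = 0.0002924 hr
W = Wq + 1/μ = 0.0002924 + 0.18116 = 0.18145 hr

Final: 0.18145 hr


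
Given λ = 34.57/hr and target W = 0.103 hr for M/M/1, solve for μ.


W = 1/(μ−λ) ⇒ μ − λ = 1/W = 1/0.103 = 9.7087
μ = λ + 1/W = 34.57 + 9.7087 = 44.2787 per hr

Final: 44.2787 /hr


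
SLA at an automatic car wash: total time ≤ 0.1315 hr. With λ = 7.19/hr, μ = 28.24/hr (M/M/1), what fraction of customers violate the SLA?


W ~ Exponential(μ−λ) for M/M/1.
μ − λ = 28.24 − 7.19 = 21.0500
P(W > t) = e^{−(μ−λ)t} = e^{−2.7681} = 0.062783

Final: 0.062783


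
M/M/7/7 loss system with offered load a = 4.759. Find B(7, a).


B(c,a) = (a^c/c!) / Σ_{k=0}^{c} a^k/k!
a^7/7! = 10.969312
Σ terms (k=0..7): 1.00000 + 4.75900 + 11.32404 + 17.96370 + 21.37232 + 20.34217 + 16.13473 + 10.96931 = 103.865272
B = 10.969312/103.865272 = 0.105611

Final: 0.105611


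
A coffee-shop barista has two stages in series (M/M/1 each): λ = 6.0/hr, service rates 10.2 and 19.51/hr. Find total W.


Each node sees arrival rate λ = 6.0/hr (tandem ⇒ throughput preserved).
W₁ = 1/(μ₁−λ) = 1/(10.2−6.0) = 0.23810 hr
W₂ = 1/(μ₂−λ) = 1/(19.51−6.0) = 0.07402 hr
W_total = W₁ + W₂ = 0.23810 + 0.07402 = 0.31211 hr

Final: 0.31211 hr


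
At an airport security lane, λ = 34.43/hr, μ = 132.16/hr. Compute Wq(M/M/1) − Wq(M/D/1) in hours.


ρ = 34.43/132.16 = 0.2605
Wq(M/M/1) = ρ/(μ−λ) = 0.2605/97.73 = 0.002666 hr
Wq(M/D/1) = ρ/(2(μ−λ)) = 0.001333 hr
Savings = 0.002666 − 0.001333 = 0.001333 hr

Final: 0.001333 hr


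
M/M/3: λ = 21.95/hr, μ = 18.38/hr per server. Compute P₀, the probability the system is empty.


a = λ/μ = 21.95/18.38 = 1.1942; ρ = a/c = 0.3981
Σ_{k=0}^{2} a^k/k! (terms k=0..2) = 1.00000 + 1.19423 + 0.71310 = 2.90733
Tail: a^3/(3!(1−ρ)) = 1.70321/(6·0.6019) = 0.47160
P₀ = 1/(2.90733 + 0.47160) = 1/3.37893 = 0.295952

Final: 0.295952


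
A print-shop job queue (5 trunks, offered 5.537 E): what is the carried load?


B(5,5.537) = 0.326846 (Erlang-B)
Carried load = a(1 − B) = 5.537·(1 − 0.326846) = 5.537·0.673154 = 3.7273 E

Final: 3.7273 Erlangs


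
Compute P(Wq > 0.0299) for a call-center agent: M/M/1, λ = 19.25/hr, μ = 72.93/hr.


ρ = 19.25/72.93 = 0.2640
P(Wq > t) = ρ·e^{−(μ−λ)t} = 0.2640·e^{−1.6050}
= 0.2640·0.200883 = 0.053023

Final: 0.053023


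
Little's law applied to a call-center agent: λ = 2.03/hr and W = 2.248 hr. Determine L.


L = λW = 2.03·2.248 = 4.5634

Final: 4.5634


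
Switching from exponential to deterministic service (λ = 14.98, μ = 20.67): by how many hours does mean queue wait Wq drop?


ρ = 14.98/20.67 = 0.7247
Wq(M/M/1) = ρ/(μ−λ) = 0.7247/5.69 = 0.12737 hr
Wq(M/D/1) = ρ/(2(μ−λ)) = 0.06368 hr
Savings = 0.12737 − 0.06368 = 0.06368 hr

Final: 0.06368 hr


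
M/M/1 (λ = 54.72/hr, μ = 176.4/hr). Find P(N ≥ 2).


ρ = 54.72/176.4 = 0.3102
P(N ≥ n) = ρ^n = 0.3102^2 = 0.096227

Final: 0.096227


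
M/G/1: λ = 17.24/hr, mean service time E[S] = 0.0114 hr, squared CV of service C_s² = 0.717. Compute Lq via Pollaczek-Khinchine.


ρ = λ·E[S] = 17.24·0.0114 = 0.1965
Lq = ρ²(1+C_s²)/(2(1−ρ)) = 0.03863·(1+0.717)/(2·0.8035)
= 0.03863·1.7170/1.6069 = 0.04127

Final: 0.04127


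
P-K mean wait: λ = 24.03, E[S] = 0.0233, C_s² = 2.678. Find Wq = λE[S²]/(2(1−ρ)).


ρ = λ·E[S] = 24.03·0.0233 = 0.5599
E[S²] = E[S]²(1+C_s²) = 0.0233²·(1+2.678) = 0.001997
Wq = λ·E[S²]/(2(1−ρ)) = 24.03·0.001997/(2·0.4401) = 0.05451 hr

Final: 0.05451 hr


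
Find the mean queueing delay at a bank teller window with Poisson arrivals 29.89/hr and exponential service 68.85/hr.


ρ = 29.89/68.85 = 0.4341
Wq = ρ/(μ−λ) = 0.4341/(68.85 − 29.89) = 0.4341/38.96 = 0.01114 hr

Final: 0.01114 hr


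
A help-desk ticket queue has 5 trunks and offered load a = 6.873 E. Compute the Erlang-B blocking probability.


B(c,a) = (a^c/c!) / Σ_{k=0}^{c} a^k/k!
a^5/5! = 127.805774
Σ terms (k=0..5): 1.00000 + 6.87300 + 23.61906 + 54.11128 + 92.97670 + 127.80577 = 306.385816
B = 127.805774/306.385816 = 0.417140

Final: 0.417140


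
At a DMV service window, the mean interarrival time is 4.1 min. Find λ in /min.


λ = 1/(interarrival time) in consistent units.
1 minute = 1 min, so λ = 1/4.1 = 0.2439 per minute

Final: 0.2439 /min


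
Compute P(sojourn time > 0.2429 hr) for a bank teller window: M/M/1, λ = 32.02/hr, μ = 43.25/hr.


W ~ Exponential(μ−λ) for M/M/1.
μ − λ = 43.25 − 32.02 = 11.2300
P(W > t) = e^{−(μ−λ)t} = e^{−2.7278} = 0.065365

Final: 0.065365


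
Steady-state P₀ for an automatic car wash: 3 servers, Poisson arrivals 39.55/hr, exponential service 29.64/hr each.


a = λ/μ = 39.55/29.64 = 1.3343; ρ = a/c = 0.4448
Σ_{k=0}^{2} a^k/k! (terms k=0..2) = 1.00000 + 1.33435 + 0.89024 = 3.22458
Tail: a^3/(3!(1−ρ)) = 2.37577/(6·0.5552) = 0.71316
P₀ = 1/(3.22458 + 0.71316) = 1/3.93775 = 0.253952

Final: 0.253952


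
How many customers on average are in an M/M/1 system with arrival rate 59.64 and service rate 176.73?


ρ = λ/μ = 59.64/176.73 = 0.3375
L = ρ/(1−ρ) = 0.3375/(1 − 0.3375) = 0.3375/0.6625 = 0.5094

Final: 0.5094


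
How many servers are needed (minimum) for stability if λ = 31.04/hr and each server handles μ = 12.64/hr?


Stability requires cμ > λ ⇔ c > λ/μ.
λ/μ = 31.04/12.64 = 2.4557
Minimum integer c = ⌊2.4557⌋ + 1 = 3
Check: 3·12.64 = 37.92 > 31.04, while 2·12.64 = 25.28 ≤ 31.04

Final: 3 servers


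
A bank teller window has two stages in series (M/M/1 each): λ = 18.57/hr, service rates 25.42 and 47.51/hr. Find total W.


Each node sees arrival rate λ = 18.57/hr (tandem ⇒ throughput preserved).
W₁ = 1/(μ₁−λ) = 1/(25.42−18.57) = 0.14599 hr
W₂ = 1/(μ₂−λ) = 1/(47.51−18.57) = 0.03455 hr
W_total = W₁ + W₂ = 0.14599 + 0.03455 = 0.18054 hr

Final: 0.18054 hr


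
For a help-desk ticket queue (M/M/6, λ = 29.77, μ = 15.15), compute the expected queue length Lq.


a = λ/μ = 1.9650; ρ = a/6 = 0.3275
P₀ = 0.139967
Lq = P₀·a^c·ρ / (c!·(1−ρ)²) = 0.139967·57.57013·0.3275/(720·0.45225)
= 0.008104

Final: 0.008104


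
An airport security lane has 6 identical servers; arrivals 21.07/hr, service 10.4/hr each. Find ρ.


ρ = λ/(cμ) = 21.07/(6·10.4) = 21.07/62.40 = 0.3377

Final: 0.3377


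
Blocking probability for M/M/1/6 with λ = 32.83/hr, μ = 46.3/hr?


ρ = λ/μ = 32.83/46.3 = 0.7091
P_K = (1−ρ)ρ^K/(1−ρ^(K+1)) = (0.2909·0.127098)/(1 − 0.090122)
= 0.036977/0.909878 = 0.040639

Final: 0.040639


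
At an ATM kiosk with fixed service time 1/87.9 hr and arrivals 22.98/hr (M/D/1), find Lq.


ρ = 22.98/87.9 = 0.2614
M/D/1: Lq = ρ²/(2(1−ρ)) = 0.06835/(2·0.7386) = 0.04627

Final: 0.04627


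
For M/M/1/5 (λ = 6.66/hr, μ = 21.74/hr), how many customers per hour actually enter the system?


ρ = 0.3063; P_K = (1−ρ)ρ^5/(1−ρ^6) = 0.001873
λ_eff = λ(1 − P_K) = 6.66·(1 − 0.001873) = 6.66·0.998127 = 6.6475 /hr

Final: 6.6475 /hr


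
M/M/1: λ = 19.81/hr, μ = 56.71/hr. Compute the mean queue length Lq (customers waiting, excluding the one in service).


ρ = 19.81/56.71 = 0.3493
Lq = ρ²/(1−ρ) = 0.1220/0.6507 = 0.1875

Final: 0.1875


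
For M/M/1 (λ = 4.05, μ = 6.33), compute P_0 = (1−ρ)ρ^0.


ρ = 4.05/6.33 = 0.6398
P_n = (1−ρ)·ρ^n = (1 − 0.6398)·0.6398^0 = 0.3602·1.000000 = 0.360190

Final: 0.360190


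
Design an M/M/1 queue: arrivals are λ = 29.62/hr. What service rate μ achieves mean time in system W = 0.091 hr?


W = 1/(μ−λ) ⇒ μ − λ = 1/W = 1/0.091 = 10.9890
μ = λ + 1/W = 29.62 + 10.9890 = 40.6090 per hr

Final: 40.6090 /hr


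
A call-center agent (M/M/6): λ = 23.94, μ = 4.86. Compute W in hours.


a = 4.9259; ρ = 0.8210; P₀ = 0.005063
Lq = P₀·a^c·ρ/(c!(1−ρ)²) = 2.57362
Wq = Lq/λ = 2.57362/23.94 = 0.10750 hr
W = Wq + 1/μ = 0.10750 + 0.20576 = 0.31326 hr

Final: 0.31326 hr


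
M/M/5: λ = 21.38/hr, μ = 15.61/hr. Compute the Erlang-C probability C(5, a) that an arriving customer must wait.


a = λ/μ = 1.3696; ρ = a/5 = 0.2739
P₀ = 0.253953 (from M/M/c formula)
C(c,a) = [a^c/(c!(1−ρ))]·P₀ = [4.81974/(120·0.7261)]·0.253953
= 0.05532·0.253953 = 0.014048

Final: 0.014048


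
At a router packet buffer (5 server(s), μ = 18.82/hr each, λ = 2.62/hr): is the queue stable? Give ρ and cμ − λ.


Total capacity cμ = 5·18.82 = 94.10/hr
ρ = λ/(cμ) = 2.62/94.10 = 0.02784
Stable ⇔ ρ < 1: YES
Spare capacity = cμ − λ = 94.10 − 2.62 = 91.48/hr

Final: ρ = 0.02784; stable; margin = 91.48/hr


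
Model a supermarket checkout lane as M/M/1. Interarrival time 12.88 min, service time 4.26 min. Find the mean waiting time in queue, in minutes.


λ = 60/12.88 = 4.6584 /hr
μ = 60/4.26 = 14.0845 /hr
ρ = λ/μ = 4.6584/14.0845 = 0.3307
Wq = ρ/(μ−λ) = 0.3307/(14.0845−4.6584) = 0.03509 hr
In minutes: 0.03509·60 = 2.105 min

Final: 2.105 min


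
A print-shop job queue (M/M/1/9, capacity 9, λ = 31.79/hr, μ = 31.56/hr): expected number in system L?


ρ = 31.79/31.56 = 1.0073
L = ρ[1 − (K+1)ρ^K + Kρ^(K+1)] / [(1−ρ)(1−ρ^(K+1))]
Numerator: 1.0073·(1 − 10·1.067534 + 9·1.075314) = 0.002503
Denominator: (-0.007288)·(-0.075314) = 0.0005489
L = 0.002503/0.0005489 = 4.5599

Final: 4.5599


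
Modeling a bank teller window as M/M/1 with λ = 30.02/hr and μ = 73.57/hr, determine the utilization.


ρ = λ/μ = 30.02/73.57 = 0.4080

Final: 0.4080


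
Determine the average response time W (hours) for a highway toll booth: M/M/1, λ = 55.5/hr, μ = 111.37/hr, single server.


W = 1/(μ−λ) = 1/(111.37 − 55.5) = 1/55.87 = 0.01790 hr

Final: 0.01790 hr


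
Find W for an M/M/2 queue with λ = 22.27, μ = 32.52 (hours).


a = 0.6848; ρ = 0.3424; P₀ = 0.489864
Lq = P₀·a^c·ρ/(c!(1−ρ)²) = 0.09095
Wq = Lq/λ = 0.09095/22.27 = 0.004084 hr
W = Wq + 1/μ = 0.004084 + 0.03075 = 0.03483 hr

Final: 0.03483 hr


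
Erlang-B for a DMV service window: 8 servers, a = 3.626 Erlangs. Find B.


B(c,a) = (a^c/c!) / Σ_{k=0}^{c} a^k/k!
a^8/8! = 0.741143
Σ terms (k=0..8): 1.00000 + 3.62600 + 6.57394 + 7.94570 + 7.20278 + 5.22345 + 3.15671 + 1.63517 + 0.74114 = 37.104893
B = 0.741143/37.104893 = 0.019974

Final: 0.019974


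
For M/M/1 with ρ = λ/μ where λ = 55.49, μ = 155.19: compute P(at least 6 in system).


ρ = 55.49/155.19 = 0.3576
P(N ≥ n) = ρ^n = 0.3576^6 = 0.002090

Final: 0.002090


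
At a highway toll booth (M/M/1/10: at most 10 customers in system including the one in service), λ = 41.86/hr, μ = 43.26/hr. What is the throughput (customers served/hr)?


ρ = 0.9676; P_K = (1−ρ)ρ^10/(1−ρ^11) = 0.076705
λ_eff = λ(1 − P_K) = 41.86·(1 − 0.076705) = 41.86·0.923295 = 38.6491 /hr

Final: 38.6491 /hr


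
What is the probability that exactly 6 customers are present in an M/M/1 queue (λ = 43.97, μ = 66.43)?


ρ = 43.97/66.43 = 0.6619
P_n = (1−ρ)·ρ^n = (1 − 0.6619)·0.6619^6 = 0.3381·0.084092 = 0.028431

Final: 0.028431


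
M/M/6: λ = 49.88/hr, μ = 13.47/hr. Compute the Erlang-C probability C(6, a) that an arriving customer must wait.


a = λ/μ = 3.7030; ρ = a/6 = 0.6172
P₀ = 0.023248 (from M/M/c formula)
C(c,a) = [a^c/(c!(1−ρ))]·P₀ = [2578.41664/(720·0.3828)]·0.023248
= 9.35447·0.023248 = 0.217475

Final: 0.217475


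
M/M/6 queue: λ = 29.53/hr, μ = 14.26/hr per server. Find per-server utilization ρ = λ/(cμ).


ρ = λ/(cμ) = 29.53/(6·14.26) = 29.53/85.56 = 0.3451

Final: 0.3451


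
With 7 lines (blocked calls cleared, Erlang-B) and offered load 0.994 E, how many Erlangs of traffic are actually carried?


B(7,0.994) = 0.00007040 (Erlang-B)
Carried load = a(1 − B) = 0.994·(1 − 0.00007040) = 0.994·0.999930 = 0.9939 E

Final: 0.9939 Erlangs


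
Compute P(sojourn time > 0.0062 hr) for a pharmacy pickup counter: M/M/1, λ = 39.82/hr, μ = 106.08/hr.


W ~ Exponential(μ−λ) for M/M/1.
μ − λ = 106.08 − 39.82 = 66.2600
P(W > t) = e^{−(μ−λ)t} = e^{−0.4108} = 0.663112

Final: 0.663112


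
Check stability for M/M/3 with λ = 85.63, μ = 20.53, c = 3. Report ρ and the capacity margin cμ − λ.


Total capacity cμ = 3·20.53 = 61.59/hr
ρ = λ/(cμ) = 85.63/61.59 = 1.3903
Stable ⇔ ρ < 1: NO
Spare capacity = cμ − λ = 61.59 − 85.63 = -24.04/hr

Final: ρ = 1.3903; unstable; margin = -24.04/hr


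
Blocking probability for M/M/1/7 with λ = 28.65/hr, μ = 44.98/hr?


ρ = λ/μ = 28.65/44.98 = 0.6369
P_K = (1−ρ)ρ^K/(1−ρ^(K+1)) = (0.3631·0.042534)/(1 − 0.027092)
= 0.015442/0.972908 = 0.015872

Final: 0.015872


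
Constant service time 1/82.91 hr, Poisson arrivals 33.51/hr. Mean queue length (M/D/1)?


ρ = 33.51/82.91 = 0.4042
M/D/1: Lq = ρ²/(2(1−ρ)) = 0.1634/(2·0.5958) = 0.13708

Final: 0.13708


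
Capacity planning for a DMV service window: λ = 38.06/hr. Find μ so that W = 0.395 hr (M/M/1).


W = 1/(μ−λ) ⇒ μ − λ = 1/W = 1/0.395 = 2.5316
μ = λ + 1/W = 38.06 + 2.5316 = 40.5916 per hr

Final: 40.5916 /hr


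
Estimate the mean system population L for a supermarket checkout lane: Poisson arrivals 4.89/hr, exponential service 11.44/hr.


ρ = λ/μ = 4.89/11.44 = 0.4274
L = ρ/(1−ρ) = 0.4274/(1 − 0.4274) = 0.4274/0.5726 = 0.7466

Final: 0.7466


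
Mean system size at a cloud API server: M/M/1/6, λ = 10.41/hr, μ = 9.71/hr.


ρ = 10.41/9.71 = 1.0721
L = ρ[1 − (K+1)ρ^K + Kρ^(K+1)] / [(1−ρ)(1−ρ^(K+1))]
Numerator: 1.0721·(1 − 7·1.518410 + 6·1.627873) = 0.148344
Denominator: (-0.07209)·(-0.627873) = 0.045264
L = 0.148344/0.045264 = 3.2773

Final: 3.2773


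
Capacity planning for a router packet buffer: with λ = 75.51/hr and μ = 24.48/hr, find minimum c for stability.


Stability requires cμ > λ ⇔ c > λ/μ.
λ/μ = 75.51/24.48 = 3.0846
Minimum integer c = ⌊3.0846⌋ + 1 = 4
Check: 4·24.48 = 97.92 > 75.51, while 3·24.48 = 73.44 ≤ 75.51

Final: 4 servers


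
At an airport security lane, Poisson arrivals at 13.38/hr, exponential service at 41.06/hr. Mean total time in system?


W = 1/(μ−λ) = 1/(41.06 − 13.38) = 1/27.68 = 0.03613 hr

Final: 0.03613 hr


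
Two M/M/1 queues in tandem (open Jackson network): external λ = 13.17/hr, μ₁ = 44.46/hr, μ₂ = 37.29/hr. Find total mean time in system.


Each node sees arrival rate λ = 13.17/hr (tandem ⇒ throughput preserved).
W₁ = 1/(μ₁−λ) = 1/(44.46−13.17) = 0.03196 hr
W₂ = 1/(μ₂−λ) = 1/(37.29−13.17) = 0.04146 hr
W_total = W₁ + W₂ = 0.03196 + 0.04146 = 0.07342 hr

Final: 0.07342 hr


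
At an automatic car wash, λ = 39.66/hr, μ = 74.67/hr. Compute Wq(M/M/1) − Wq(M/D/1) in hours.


ρ = 39.66/74.67 = 0.5311
Wq(M/M/1) = ρ/(μ−λ) = 0.5311/35.01 = 0.01517 hr
Wq(M/D/1) = ρ/(2(μ−λ)) = 0.007586 hr
Savings = 0.01517 − 0.007586 = 0.007586 hr

Final: 0.007586 hr


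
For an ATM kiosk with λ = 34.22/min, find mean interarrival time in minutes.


Mean interarrival time = 1/λ = 1/34.22 minute = 0.02922 minute
In minutes: 0.02922 × 1 = 0.02922 min

Final: 0.02922 min


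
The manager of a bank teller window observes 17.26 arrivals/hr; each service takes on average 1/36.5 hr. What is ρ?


ρ = λ/μ = 17.26/36.5 = 0.4729

Final: 0.4729


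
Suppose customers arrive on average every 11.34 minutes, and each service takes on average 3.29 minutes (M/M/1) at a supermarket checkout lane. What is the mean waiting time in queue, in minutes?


λ = 60/11.34 = 5.2910 /hr
μ = 60/3.29 = 18.2371 /hr
ρ = λ/μ = 5.2910/18.2371 = 0.2901
Wq = ρ/(μ−λ) = 0.2901/(18.2371−5.2910) = 0.02241 hr
In minutes: 0.02241·60 = 1.345 min

Final: 1.345 min


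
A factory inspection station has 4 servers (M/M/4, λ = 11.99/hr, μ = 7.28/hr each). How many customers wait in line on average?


a = λ/μ = 1.6470; ρ = a/4 = 0.4117
P₀ = 0.189790
Lq = P₀·a^c·ρ / (c!·(1−ρ)²) = 0.189790·7.35785·0.4117/(24·0.34604)
= 0.06923

Final: 0.06923


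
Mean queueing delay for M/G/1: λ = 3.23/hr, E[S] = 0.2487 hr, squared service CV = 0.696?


ρ = λ·E[S] = 3.23·0.2487 = 0.8033
E[S²] = E[S]²(1+C_s²) = 0.2487²·(1+0.696) = 0.104900
Wq = λ·E[S²]/(2(1−ρ)) = 3.23·0.104900/(2·0.1967) = 0.86129 hr

Final: 0.86129 hr


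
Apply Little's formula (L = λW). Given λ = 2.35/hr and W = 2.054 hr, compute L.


L = λW = 2.35·2.054 = 4.8269

Final: 4.8269


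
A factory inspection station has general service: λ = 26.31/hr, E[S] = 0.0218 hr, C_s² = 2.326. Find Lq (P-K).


ρ = λ·E[S] = 26.31·0.0218 = 0.5736
Lq = ρ²(1+C_s²)/(2(1−ρ)) = 0.3290·(1+2.326)/(2·0.4264)
= 0.3290·3.3260/0.8529 = 1.28288

Final: 1.28288


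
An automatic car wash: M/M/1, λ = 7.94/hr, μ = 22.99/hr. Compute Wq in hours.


ρ = 7.94/22.99 = 0.3454
Wq = ρ/(μ−λ) = 0.3454/(22.99 − 7.94) = 0.3454/15.05 = 0.02295 hr

Final: 0.02295 hr


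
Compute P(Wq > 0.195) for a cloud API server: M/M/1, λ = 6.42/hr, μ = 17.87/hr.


ρ = 6.42/17.87 = 0.3593
P(Wq > t) = ρ·e^{−(μ−λ)t} = 0.3593·e^{−2.2328}
= 0.3593·0.107233 = 0.038525

Final: 0.038525


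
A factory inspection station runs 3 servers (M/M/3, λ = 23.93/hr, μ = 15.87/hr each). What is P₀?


a = λ/μ = 23.93/15.87 = 1.5079; ρ = a/c = 0.5026
Σ_{k=0}^{2} a^k/k! (terms k=0..2) = 1.00000 + 1.50788 + 1.13685 = 3.64472
Tail: a^3/(3!(1−ρ)) = 3.42845/(6·0.4974) = 1.14885
P₀ = 1/(3.64472 + 1.14885) = 1/4.79357 = 0.208613

Final: 0.208613


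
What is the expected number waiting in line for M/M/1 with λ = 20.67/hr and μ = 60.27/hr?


ρ = 20.67/60.27 = 0.3430
Lq = ρ²/(1−ρ) = 0.1176/0.6570 = 0.1790

Final: 0.1790


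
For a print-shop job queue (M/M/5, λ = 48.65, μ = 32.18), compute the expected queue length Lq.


a = λ/μ = 1.5118; ρ = a/5 = 0.3024
P₀ = 0.220144
Lq = P₀·a^c·ρ / (c!·(1−ρ)²) = 0.220144·7.89740·0.3024/(120·0.48670)
= 0.009001

Final: 0.009001


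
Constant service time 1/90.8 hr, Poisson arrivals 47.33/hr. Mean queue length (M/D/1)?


ρ = 47.33/90.8 = 0.5213
M/D/1: Lq = ρ²/(2(1−ρ)) = 0.2717/(2·0.4787) = 0.28377

Final: 0.28377


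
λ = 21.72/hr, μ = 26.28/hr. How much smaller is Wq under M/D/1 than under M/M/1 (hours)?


ρ = 21.72/26.28 = 0.8265
Wq(M/M/1) = ρ/(μ−λ) = 0.8265/4.56 = 0.18125 hr
Wq(M/D/1) = ρ/(2(μ−λ)) = 0.09062 hr
Savings = 0.18125 − 0.09062 = 0.09062 hr

Final: 0.09062 hr


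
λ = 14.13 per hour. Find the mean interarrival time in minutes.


Mean interarrival time = 1/λ = 1/14.13 hour = 0.07077 hour
In minutes: 0.07077 × 60 = 4.2463 min

Final: 4.2463 min


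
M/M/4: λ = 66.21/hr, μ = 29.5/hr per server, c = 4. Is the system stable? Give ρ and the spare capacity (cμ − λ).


Total capacity cμ = 4·29.5 = 118.00/hr
ρ = λ/(cμ) = 66.21/118.00 = 0.5611
Stable ⇔ ρ < 1: YES
Spare capacity = cμ − λ = 118.00 − 66.21 = 51.79/hr

Final: ρ = 0.5611; stable; margin = 51.79/hr


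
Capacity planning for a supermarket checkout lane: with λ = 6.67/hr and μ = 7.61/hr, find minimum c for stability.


Stability requires cμ > λ ⇔ c > λ/μ.
λ/μ = 6.67/7.61 = 0.8765
Minimum integer c = ⌊0.8765⌋ + 1 = 1
Check: 1·7.61 = 7.61 > 6.67, while 0·7.61 = 0.00 ≤ 6.67

Final: 1 servers


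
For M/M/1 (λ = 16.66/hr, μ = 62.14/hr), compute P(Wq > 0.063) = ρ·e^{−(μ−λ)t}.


ρ = 16.66/62.14 = 0.2681
P(Wq > t) = ρ·e^{−(μ−λ)t} = 0.2681·e^{−2.8652}
= 0.2681·0.056969 = 0.015274

Final: 0.015274


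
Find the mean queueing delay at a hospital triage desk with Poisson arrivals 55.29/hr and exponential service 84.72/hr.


ρ = 55.29/84.72 = 0.6526
Wq = ρ/(μ−λ) = 0.6526/(84.72 − 55.29) = 0.6526/29.43 = 0.02218 hr

Final: 0.02218 hr


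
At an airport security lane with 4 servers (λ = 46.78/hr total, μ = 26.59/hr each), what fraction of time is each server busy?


ρ = λ/(cμ) = 46.78/(4·26.59) = 46.78/106.36 = 0.4398

Final: 0.4398


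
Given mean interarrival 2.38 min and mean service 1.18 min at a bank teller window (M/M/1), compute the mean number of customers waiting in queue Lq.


λ = 60/2.38 = 25.2101 /hr
μ = 60/1.18 = 50.8475 /hr
ρ = λ/μ = 25.2101/50.8475 = 0.4958
Lq = ρ²/(1−ρ) = 0.2458/0.5042 = 0.4875

Final: 0.4875


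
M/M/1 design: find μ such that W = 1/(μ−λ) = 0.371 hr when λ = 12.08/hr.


W = 1/(μ−λ) ⇒ μ − λ = 1/W = 1/0.371 = 2.6954
μ = λ + 1/W = 12.08 + 2.6954 = 14.7754 per hr

Final: 14.7754 /hr


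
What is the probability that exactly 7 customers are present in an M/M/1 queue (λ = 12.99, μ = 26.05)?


ρ = 12.99/26.05 = 0.4987
P_n = (1−ρ)·ρ^n = (1 − 0.4987)·0.4987^7 = 0.5013·0.007667 = 0.003844

Final: 0.003844


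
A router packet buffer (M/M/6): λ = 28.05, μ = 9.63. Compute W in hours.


a = 2.9128; ρ = 0.4855; P₀ = 0.053566
Lq = P₀·a^c·ρ/(c!(1−ρ)²) = 0.08331
Wq = Lq/λ = 0.08331/28.05 = 0.002970 hr
W = Wq + 1/μ = 0.002970 + 0.10384 = 0.10681 hr

Final: 0.10681 hr


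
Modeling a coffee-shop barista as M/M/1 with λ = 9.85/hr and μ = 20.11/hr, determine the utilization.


ρ = λ/μ = 9.85/20.11 = 0.4898

Final: 0.4898


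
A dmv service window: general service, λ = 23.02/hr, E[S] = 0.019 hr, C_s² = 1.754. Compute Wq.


ρ = λ·E[S] = 23.02·0.019 = 0.4374
E[S²] = E[S]²(1+C_s²) = 0.019²·(1+1.754) = 0.0009942
Wq = λ·E[S²]/(2(1−ρ)) = 23.02·0.0009942/(2·0.5626) = 0.02034 hr

Final: 0.02034 hr


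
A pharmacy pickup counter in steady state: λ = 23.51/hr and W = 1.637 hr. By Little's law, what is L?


L = λW = 23.51·1.637 = 38.4859

Final: 38.4859


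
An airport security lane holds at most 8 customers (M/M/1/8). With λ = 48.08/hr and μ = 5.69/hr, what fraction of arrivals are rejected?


ρ = λ/μ = 48.08/5.69 = 8.4499
P_K = (1−ρ)ρ^K/(1−ρ^(K+1)) = (-7.4499·25990673.931829)/(1 − 219618910.833454)
= -193628236.901624/-219618909.833454 = 0.881656

Final: 0.881656


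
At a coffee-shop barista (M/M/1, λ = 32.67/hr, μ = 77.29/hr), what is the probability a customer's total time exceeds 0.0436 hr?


W ~ Exponential(μ−λ) for M/M/1.
μ − λ = 77.29 − 32.67 = 44.6200
P(W > t) = e^{−(μ−λ)t} = e^{−1.9454} = 0.142925

Final: 0.142925


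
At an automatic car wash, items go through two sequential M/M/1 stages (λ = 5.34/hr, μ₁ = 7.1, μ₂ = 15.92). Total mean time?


Each node sees arrival rate λ = 5.34/hr (tandem ⇒ throughput preserved).
W₁ = 1/(μ₁−λ) = 1/(7.1−5.34) = 0.56818 hr
W₂ = 1/(μ₂−λ) = 1/(15.92−5.34) = 0.09452 hr
W_total = W₁ + W₂ = 0.56818 + 0.09452 = 0.66270 hr

Final: 0.66270 hr


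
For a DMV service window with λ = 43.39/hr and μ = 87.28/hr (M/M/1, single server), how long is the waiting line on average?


ρ = 43.39/87.28 = 0.4971
Lq = ρ²/(1−ρ) = 0.2471/0.5029 = 0.4915

Final: 0.4915


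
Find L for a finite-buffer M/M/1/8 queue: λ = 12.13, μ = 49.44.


ρ = 12.13/49.44 = 0.2453
L = ρ[1 − (K+1)ρ^K + Kρ^(K+1)] / [(1−ρ)(1−ρ^(K+1))]
Numerator: 0.2453·(1 − 9·0.00001313 + 8·0.000003221) = 0.245325
Denominator: (0.7547)·(0.999997) = 0.754650
L = 0.245325/0.754650 = 0.3251

Final: 0.3251


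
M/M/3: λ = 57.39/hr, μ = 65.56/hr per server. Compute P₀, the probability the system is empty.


a = λ/μ = 57.39/65.56 = 0.8754; ρ = a/c = 0.2918
Σ_{k=0}^{2} a^k/k! (terms k=0..2) = 1.00000 + 0.87538 + 0.38315 = 2.25853
Tail: a^3/(3!(1−ρ)) = 0.67080/(6·0.7082) = 0.15786
P₀ = 1/(2.25853 + 0.15786) = 1/2.41639 = 0.413840

Final: 0.413840


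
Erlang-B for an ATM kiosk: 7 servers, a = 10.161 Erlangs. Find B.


B(c,a) = (a^c/c!) / Σ_{k=0}^{c} a^k/k!
a^7/7! = 2218.833034
Σ terms (k=0..7): 1.00000 + 10.16100 + 51.62296 + 174.84697 + 444.15501 + 902.61181 + 1528.57310 + 2218.83303 = 5331.803876
B = 2218.833034/5331.803876 = 0.416151

Final: 0.416151


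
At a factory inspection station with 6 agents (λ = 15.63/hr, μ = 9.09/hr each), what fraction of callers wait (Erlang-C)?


a = λ/μ = 1.7195; ρ = a/6 = 0.2866
P₀ = 0.179056 (from M/M/c formula)
C(c,a) = [a^c/(c!(1−ρ))]·P₀ = [25.84464/(720·0.7134)]·0.179056
= 0.05031·0.179056 = 0.009009

Final: 0.009009


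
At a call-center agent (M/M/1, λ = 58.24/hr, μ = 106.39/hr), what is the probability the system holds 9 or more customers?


ρ = 58.24/106.39 = 0.5474
P(N ≥ n) = ρ^n = 0.5474^9 = 0.004415

Final: 0.004415


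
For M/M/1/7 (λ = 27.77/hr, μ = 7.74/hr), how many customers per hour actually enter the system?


ρ = 3.5879; P_K = (1−ρ)ρ^7/(1−ρ^8) = 0.721308
λ_eff = λ(1 − P_K) = 27.77·(1 − 0.721308) = 27.77·0.278692 = 7.7393 /hr

Final: 7.7393 /hr


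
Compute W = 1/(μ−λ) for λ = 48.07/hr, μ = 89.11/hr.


W = 1/(μ−λ) = 1/(89.11 − 48.07) = 1/41.04 = 0.02437 hr

Final: 0.02437 hr


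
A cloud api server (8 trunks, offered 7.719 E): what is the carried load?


B(8,7.719) = 0.219854 (Erlang-B)
Carried load = a(1 − B) = 7.719·(1 − 0.219854) = 7.719·0.780146 = 6.0219 E

Final: 6.0219 Erlangs


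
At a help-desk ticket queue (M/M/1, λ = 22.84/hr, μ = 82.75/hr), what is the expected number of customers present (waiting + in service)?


ρ = λ/μ = 22.84/82.75 = 0.2760
L = ρ/(1−ρ) = 0.2760/(1 − 0.2760) = 0.2760/0.7240 = 0.3812

Final: 0.3812


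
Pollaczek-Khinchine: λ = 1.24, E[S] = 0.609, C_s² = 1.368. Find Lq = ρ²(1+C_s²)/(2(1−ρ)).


ρ = λ·E[S] = 1.24·0.609 = 0.7552
Lq = ρ²(1+C_s²)/(2(1−ρ)) = 0.5703·(1+1.368)/(2·0.2448)
= 0.5703·2.3680/0.4897 = 2.75770

Final: 2.75770


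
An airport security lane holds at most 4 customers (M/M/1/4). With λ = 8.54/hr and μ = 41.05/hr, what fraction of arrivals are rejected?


ρ = λ/μ = 8.54/41.05 = 0.2080
P_K = (1−ρ)ρ^K/(1−ρ^(K+1)) = (0.7920·0.001873)/(1 − 0.0003897)
= 0.001483/0.999610 = 0.001484

Final: 0.001484


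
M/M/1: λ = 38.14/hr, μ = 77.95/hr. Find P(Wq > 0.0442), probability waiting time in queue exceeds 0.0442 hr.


ρ = 38.14/77.95 = 0.4893
P(Wq > t) = ρ·e^{−(μ−λ)t} = 0.4893·e^{−1.7596}
= 0.4893·0.172113 = 0.084213

Final: 0.084213


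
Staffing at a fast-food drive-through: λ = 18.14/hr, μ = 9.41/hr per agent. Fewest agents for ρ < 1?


Stability requires cμ > λ ⇔ c > λ/μ.
λ/μ = 18.14/9.41 = 1.9277
Minimum integer c = ⌊1.9277⌋ + 1 = 2
Check: 2·9.41 = 18.82 > 18.14, while 1·9.41 = 9.41 ≤ 18.14

Final: 2 servers


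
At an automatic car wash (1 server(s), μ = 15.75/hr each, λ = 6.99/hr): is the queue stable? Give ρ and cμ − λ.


Total capacity cμ = 1·15.75 = 15.75/hr
ρ = λ/(cμ) = 6.99/15.75 = 0.4438
Stable ⇔ ρ < 1: YES
Spare capacity = cμ − λ = 15.75 − 6.99 = 8.76/hr

Final: ρ = 0.4438; stable; margin = 8.76/hr


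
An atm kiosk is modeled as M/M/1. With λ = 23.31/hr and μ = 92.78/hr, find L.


ρ = λ/μ = 23.31/92.78 = 0.2512
L = ρ/(1−ρ) = 0.2512/(1 − 0.2512) = 0.2512/0.7488 = 0.3355

Final: 0.3355


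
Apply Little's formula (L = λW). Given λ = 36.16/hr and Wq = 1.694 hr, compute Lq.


Lq = λWq = 36.16·1.694 = 61.2550

Final: 61.2550


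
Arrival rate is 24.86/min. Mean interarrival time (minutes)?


Mean interarrival time = 1/λ = 1/24.86 minute = 0.04023 minute
In minutes: 0.04023 × 1 = 0.04023 min

Final: 0.04023 min


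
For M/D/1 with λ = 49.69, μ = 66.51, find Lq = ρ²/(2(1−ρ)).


ρ = 49.69/66.51 = 0.7471
M/D/1: Lq = ρ²/(2(1−ρ)) = 0.5582/(2·0.2529) = 1.10356

Final: 1.10356


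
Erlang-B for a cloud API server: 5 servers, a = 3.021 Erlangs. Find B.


B(c,a) = (a^c/c!) / Σ_{k=0}^{c} a^k/k!
a^5/5! = 2.096874
Σ terms (k=0..5): 1.00000 + 3.02100 + 4.56322 + 4.59516 + 3.47050 + 2.09687 = 18.746755
B = 2.096874/18.746755 = 0.111853

Final: 0.111853


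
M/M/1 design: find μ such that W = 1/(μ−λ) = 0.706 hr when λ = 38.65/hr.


W = 1/(μ−λ) ⇒ μ − λ = 1/W = 1/0.706 = 1.4164
μ = λ + 1/W = 38.65 + 1.4164 = 40.0664 per hr

Final: 40.0664 /hr


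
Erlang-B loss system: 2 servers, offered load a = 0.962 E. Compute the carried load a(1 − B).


B(2,0.962) = 0.190835 (Erlang-B)
Carried load = a(1 − B) = 0.962·(1 − 0.190835) = 0.962·0.809165 = 0.7784 E

Final: 0.7784 Erlangs


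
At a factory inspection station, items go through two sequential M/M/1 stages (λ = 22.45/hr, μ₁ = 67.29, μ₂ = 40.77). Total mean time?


Each node sees arrival rate λ = 22.45/hr (tandem ⇒ throughput preserved).
W₁ = 1/(μ₁−λ) = 1/(67.29−22.45) = 0.02230 hr
W₂ = 1/(μ₂−λ) = 1/(40.77−22.45) = 0.05459 hr
W_total = W₁ + W₂ = 0.02230 + 0.05459 = 0.07689 hr

Final: 0.07689 hr


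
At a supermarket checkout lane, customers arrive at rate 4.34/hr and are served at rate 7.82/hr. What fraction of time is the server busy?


ρ = λ/μ = 4.34/7.82 = 0.5550

Final: 0.5550


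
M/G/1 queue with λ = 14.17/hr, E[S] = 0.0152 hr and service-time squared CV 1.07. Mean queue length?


ρ = λ·E[S] = 14.17·0.0152 = 0.2154
Lq = ρ²(1+C_s²)/(2(1−ρ)) = 0.04639·(1+1.07)/(2·0.7846)
= 0.04639·2.0700/1.5692 = 0.06119

Final: 0.06119


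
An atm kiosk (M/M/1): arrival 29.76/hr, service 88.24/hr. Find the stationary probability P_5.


ρ = 29.76/88.24 = 0.3373
P_n = (1−ρ)·ρ^n = (1 − 0.3373)·0.3373^5 = 0.6627·0.004364 = 0.002892

Final: 0.002892


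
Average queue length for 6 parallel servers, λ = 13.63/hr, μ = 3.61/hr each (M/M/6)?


a = λ/μ = 3.7756; ρ = a/6 = 0.6293
P₀ = 0.021465
Lq = P₀·a^c·ρ / (c!·(1−ρ)²) = 0.021465·2896.88946·0.6293/(720·0.13744)
= 0.39541

Final: 0.39541


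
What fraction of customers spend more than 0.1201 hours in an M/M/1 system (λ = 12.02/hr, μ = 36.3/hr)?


W ~ Exponential(μ−λ) for M/M/1.
μ − λ = 36.3 − 12.02 = 24.2800
P(W > t) = e^{−(μ−λ)t} = e^{−2.9160} = 0.054148

Final: 0.054148


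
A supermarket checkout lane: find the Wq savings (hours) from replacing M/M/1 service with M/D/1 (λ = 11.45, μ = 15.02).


ρ = 11.45/15.02 = 0.7623
Wq(M/M/1) = ρ/(μ−λ) = 0.7623/3.57 = 0.21353 hr
Wq(M/D/1) = ρ/(2(μ−λ)) = 0.10677 hr
Savings = 0.21353 − 0.10677 = 0.10677 hr

Final: 0.10677 hr


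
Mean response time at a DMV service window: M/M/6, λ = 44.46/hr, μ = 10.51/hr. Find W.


a = 4.2303; ρ = 0.7050; P₀ = 0.012753
Lq = P₀·a^c·ρ/(c!(1−ρ)²) = 0.82260
Wq = Lq/λ = 0.82260/44.46 = 0.01850 hr
W = Wq + 1/μ = 0.01850 + 0.09515 = 0.11365 hr

Final: 0.11365 hr


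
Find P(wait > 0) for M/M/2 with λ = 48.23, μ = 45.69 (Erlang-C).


a = λ/μ = 1.0556; ρ = a/2 = 0.5278
P₀ = 0.309075 (from M/M/c formula)
C(c,a) = [a^c/(c!(1−ρ))]·P₀ = [1.11427/(2·0.4722)]·0.309075
= 1.17987·0.309075 = 0.364667

Final: 0.364667


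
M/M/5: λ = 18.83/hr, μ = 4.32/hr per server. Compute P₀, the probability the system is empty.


a = λ/μ = 18.83/4.32 = 4.3588; ρ = a/c = 0.8718
Σ_{k=0}^{4} a^k/k! (terms k=0..4) = 1.00000 + 4.35880 + 9.49955 + 13.80220 + 15.04025 = 43.70080
Tail: a^5/(5!(1−ρ)) = 1573.37725/(120·0.1282) = 102.24112
P₀ = 1/(43.70080 + 102.24112) = 1/145.94192 = 0.006852

Final: 0.006852


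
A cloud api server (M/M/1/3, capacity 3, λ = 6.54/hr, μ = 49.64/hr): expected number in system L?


ρ = 6.54/49.64 = 0.1317
L = ρ[1 − (K+1)ρ^K + Kρ^(K+1)] / [(1−ρ)(1−ρ^(K+1))]
Numerator: 0.1317·(1 − 4·0.002287 + 3·0.0003013) = 0.130663
Denominator: (0.8683)·(0.999699) = 0.867990
L = 0.130663/0.867990 = 0.1505

Final: 0.1505


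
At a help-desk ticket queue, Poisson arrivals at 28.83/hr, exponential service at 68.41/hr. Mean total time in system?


W = 1/(μ−λ) = 1/(68.41 − 28.83) = 1/39.58 = 0.02527 hr

Final: 0.02527 hr


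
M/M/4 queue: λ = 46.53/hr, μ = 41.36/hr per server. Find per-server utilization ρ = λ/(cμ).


ρ = λ/(cμ) = 46.53/(4·41.36) = 46.53/165.44 = 0.2812

Final: 0.2812


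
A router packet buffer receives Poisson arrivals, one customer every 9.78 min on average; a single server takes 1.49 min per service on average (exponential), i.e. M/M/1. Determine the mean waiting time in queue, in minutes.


λ = 60/9.78 = 6.1350 /hr
μ = 60/1.49 = 40.2685 /hr
ρ = λ/μ = 6.1350/40.2685 = 0.1524
Wq = ρ/(μ−λ) = 0.1524/(40.2685−6.1350) = 0.004463 hr
In minutes: 0.004463·60 = 0.2678 min

Final: 0.2678 min


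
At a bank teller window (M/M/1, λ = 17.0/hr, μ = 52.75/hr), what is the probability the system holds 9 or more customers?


ρ = 17.0/52.75 = 0.3223
P(N ≥ n) = ρ^n = 0.3223^9 = 0.00003750

Final: 0.00003750


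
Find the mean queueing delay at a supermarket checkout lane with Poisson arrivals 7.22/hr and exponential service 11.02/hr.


ρ = 7.22/11.02 = 0.6552
Wq = ρ/(μ−λ) = 0.6552/(11.02 − 7.22) = 0.6552/3.80 = 0.1724 hr

Final: 0.1724 hr


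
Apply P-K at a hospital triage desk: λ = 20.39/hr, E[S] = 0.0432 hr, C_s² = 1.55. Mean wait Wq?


ρ = λ·E[S] = 20.39·0.0432 = 0.8808
E[S²] = E[S]²(1+C_s²) = 0.0432²·(1+1.55) = 0.004759
Wq = λ·E[S²]/(2(1−ρ)) = 20.39·0.004759/(2·0.1192) = 0.40719 hr

Final: 0.40719 hr


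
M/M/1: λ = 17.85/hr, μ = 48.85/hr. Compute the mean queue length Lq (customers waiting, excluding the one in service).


ρ = 17.85/48.85 = 0.3654
Lq = ρ²/(1−ρ) = 0.1335/0.6346 = 0.2104

Final: 0.2104


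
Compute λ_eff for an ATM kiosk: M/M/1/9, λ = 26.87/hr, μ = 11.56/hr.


ρ = 2.3244; P_K = (1−ρ)ρ^9/(1−ρ^10) = 0.569904
λ_eff = λ(1 − P_K) = 26.87·(1 − 0.569904) = 26.87·0.430096 = 11.5567 /hr

Final: 11.5567 /hr


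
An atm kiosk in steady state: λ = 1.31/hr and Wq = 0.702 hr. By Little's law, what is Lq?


Lq = λWq = 1.31·0.702 = 0.9196

Final: 0.9196


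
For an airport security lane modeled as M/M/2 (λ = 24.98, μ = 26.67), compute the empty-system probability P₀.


a = λ/μ = 24.98/26.67 = 0.9366; ρ = a/c = 0.4683
Σ_{k=0}^{1} a^k/k! (terms k=0..1) = 1.00000 + 0.93663 = 1.93663
Tail: a^2/(2!(1−ρ)) = 0.87728/(2·0.5317) = 0.82500
P₀ = 1/(1.93663 + 0.82500) = 1/2.76164 = 0.362104

Final: 0.362104


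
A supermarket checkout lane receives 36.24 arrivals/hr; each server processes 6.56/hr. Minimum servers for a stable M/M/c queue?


Stability requires cμ > λ ⇔ c > λ/μ.
λ/μ = 36.24/6.56 = 5.5244
Minimum integer c = ⌊5.5244⌋ + 1 = 6
Check: 6·6.56 = 39.36 > 36.24, while 5·6.56 = 32.80 ≤ 36.24

Final: 6 servers


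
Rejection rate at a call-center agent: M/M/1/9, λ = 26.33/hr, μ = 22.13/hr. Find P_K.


ρ = λ/μ = 26.33/22.13 = 1.1898
P_K = (1−ρ)ρ^K/(1−ρ^(K+1)) = (-0.1898·4.777767)/(1 − 5.684529)
= -0.906761/-4.684529 = 0.193565

Final: 0.193565


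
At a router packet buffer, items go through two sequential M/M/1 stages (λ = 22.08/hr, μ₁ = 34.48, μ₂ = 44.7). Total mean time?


Each node sees arrival rate λ = 22.08/hr (tandem ⇒ throughput preserved).
W₁ = 1/(μ₁−λ) = 1/(34.48−22.08) = 0.08065 hr
W₂ = 1/(μ₂−λ) = 1/(44.7−22.08) = 0.04421 hr
W_total = W₁ + W₂ = 0.08065 + 0.04421 = 0.12485 hr

Final: 0.12485 hr


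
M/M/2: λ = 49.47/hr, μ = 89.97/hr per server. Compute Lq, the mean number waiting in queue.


a = λ/μ = 0.5498; ρ = a/2 = 0.2749
P₀ = 0.568720
Lq = P₀·a^c·ρ / (c!·(1−ρ)²) = 0.568720·0.30233·0.2749/(2·0.52573)
= 0.04496

Final: 0.04496


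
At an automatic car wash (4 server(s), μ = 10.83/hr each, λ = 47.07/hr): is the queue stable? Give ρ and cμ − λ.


Total capacity cμ = 4·10.83 = 43.32/hr
ρ = λ/(cμ) = 47.07/43.32 = 1.0866
Stable ⇔ ρ < 1: NO
Spare capacity = cμ − λ = 43.32 − 47.07 = -3.75/hr

Final: ρ = 1.0866; unstable; margin = -3.75/hr


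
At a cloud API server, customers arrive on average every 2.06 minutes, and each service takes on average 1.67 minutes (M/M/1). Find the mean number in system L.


λ = 60/2.06 = 29.1262 /hr
μ = 60/1.67 = 35.9281 /hr
ρ = λ/μ = 29.1262/35.9281 = 0.8107
L = ρ/(1−ρ) = 0.8107/0.1893 = 4.2821

Final: 4.2821


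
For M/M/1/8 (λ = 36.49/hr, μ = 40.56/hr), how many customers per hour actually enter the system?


ρ = 0.8997; P_K = (1−ρ)ρ^8/(1−ρ^9) = 0.070145
λ_eff = λ(1 − P_K) = 36.49·(1 − 0.070145) = 36.49·0.929855 = 33.9304 /hr

Final: 33.9304 /hr


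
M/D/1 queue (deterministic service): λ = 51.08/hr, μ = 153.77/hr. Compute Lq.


ρ = 51.08/153.77 = 0.3322
M/D/1: Lq = ρ²/(2(1−ρ)) = 0.1103/(2·0.6678) = 0.08262

Final: 0.08262


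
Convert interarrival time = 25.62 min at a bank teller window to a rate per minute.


λ = 1/(interarrival time) in consistent units.
1 minute = 1 min, so λ = 1/25.62 = 0.03903 per minute

Final: 0.03903 /min


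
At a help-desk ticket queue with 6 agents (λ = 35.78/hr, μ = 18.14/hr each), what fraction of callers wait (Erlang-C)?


a = λ/μ = 1.9724; ρ = a/6 = 0.3287
P₀ = 0.138928 (from M/M/c formula)
C(c,a) = [a^c/(c!(1−ρ))]·P₀ = [58.88685/(720·0.6713)]·0.138928
= 0.12184·0.138928 = 0.016927

Final: 0.016927


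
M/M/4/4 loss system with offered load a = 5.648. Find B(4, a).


B(c,a) = (a^c/c!) / Σ_{k=0}^{c} a^k/k!
a^4/4! = 42.400161
Σ terms (k=0..4): 1.00000 + 5.64800 + 15.94995 + 30.02844 + 42.40016 = 95.026556
B = 42.400161/95.026556 = 0.446193

Final: 0.446193


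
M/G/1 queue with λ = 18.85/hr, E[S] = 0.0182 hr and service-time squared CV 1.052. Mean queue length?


ρ = λ·E[S] = 18.85·0.0182 = 0.3431
Lq = ρ²(1+C_s²)/(2(1−ρ)) = 0.1177·(1+1.052)/(2·0.6569)
= 0.1177·2.0520/1.3139 = 0.18382

Final: 0.18382
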